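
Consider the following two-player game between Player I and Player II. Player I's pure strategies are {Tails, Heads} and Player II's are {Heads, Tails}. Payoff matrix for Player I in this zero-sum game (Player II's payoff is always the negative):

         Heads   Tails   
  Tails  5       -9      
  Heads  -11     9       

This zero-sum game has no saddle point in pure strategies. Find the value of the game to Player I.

v = -27/17

In a mixed equilibrium Player I is indifferent between Tails and Heads; this condition fixes q.
  Player I's payoff to Tails: q·5 + (1−q)·(-9) = 14q - 9
  Player I's payoff to Heads: q·(-11) + (1−q)·9 = -20q + 9
  14q - 9 = -20q + 9  ⇒  34q = 18  ⇒  q = 9/17.
The value is Player I's expected payoff against this mix (using Tails): (9/17)·5 + (8/17)·(-9) = -27/17.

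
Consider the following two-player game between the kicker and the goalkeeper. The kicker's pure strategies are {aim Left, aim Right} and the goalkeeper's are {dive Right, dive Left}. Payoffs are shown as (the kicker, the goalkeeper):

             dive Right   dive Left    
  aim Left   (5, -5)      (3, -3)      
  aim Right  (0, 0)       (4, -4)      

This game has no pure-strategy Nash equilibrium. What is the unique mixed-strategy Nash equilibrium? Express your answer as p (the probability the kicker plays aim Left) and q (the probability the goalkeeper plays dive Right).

Set the goalkeeper's expected payoff from dive Right equal to that from dive Left:
  the goalkeeper's payoff to dive Right: p·(-5) + (1−p)·0 = -5p
  the goalkeeper's payoff to dive Left: p·(-3) + (1−p)·(-4) = p - 4
  -5p = p - 4  ⇒  -6p = -4  ⇒  p = 2/3.
For the kicker to be willing to mix, the kicker must be indifferent between aim Left and aim Right, which pins down the goalkeeper's mix.
  the kicker's expected payoff from aim Left: q·5 + (1−q)·3 = 2q + 3
  the kicker's expected payoff from aim Right: q·0 + (1−q)·4 = -4q + 4
  2q + 3 = -4q + 4  ⇒  6q = 1  ⇒  q = 1/6.

p = 2/3, q = 1/6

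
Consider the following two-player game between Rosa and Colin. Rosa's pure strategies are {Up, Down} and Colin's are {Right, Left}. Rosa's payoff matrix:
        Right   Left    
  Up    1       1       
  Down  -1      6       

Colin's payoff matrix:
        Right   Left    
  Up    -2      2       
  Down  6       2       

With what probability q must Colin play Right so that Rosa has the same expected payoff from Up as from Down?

q = 5/7

For Rosa to be willing to mix, Rosa must be indifferent between Up and Down, which pins down Colin's mix.
  Rosa's expected payoff from Up: q·1 + (1−q)·1 = 1
  Rosa's expected payoff from Down: q·(-1) + (1−q)·6 = -7q + 6
  1 = -7q + 6  ⇒  7q = 5  ⇒  q = 5/7.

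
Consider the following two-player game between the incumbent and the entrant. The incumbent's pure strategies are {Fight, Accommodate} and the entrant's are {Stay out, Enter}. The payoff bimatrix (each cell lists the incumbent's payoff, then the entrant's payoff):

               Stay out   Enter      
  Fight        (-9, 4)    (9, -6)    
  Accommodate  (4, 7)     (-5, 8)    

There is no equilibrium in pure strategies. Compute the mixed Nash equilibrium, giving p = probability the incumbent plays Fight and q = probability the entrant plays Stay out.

The entrant's indifference between Stay out and Enter determines the incumbent's mixing probability p:
  the entrant's payoff to Stay out: p·4 + (1−p)·7 = -3p + 7
  the entrant's payoff to Enter: p·(-6) + (1−p)·8 = -14p + 8
  -3p + 7 = -14p + 8  ⇒  11p = 1  ⇒  p = 1/11.
In a mixed equilibrium the incumbent is indifferent between Fight and Accommodate; this condition fixes q.
  the incumbent's expected payoff from Fight: q·(-9) + (1−q)·9 = -18q + 9
  the incumbent's expected payoff from Accommodate: q·4 + (1−q)·(-5) = 9q - 5
  -18q + 9 = 9q - 5  ⇒  -27q = -14  ⇒  q = 14/27.

p = 1/11, q = 14/27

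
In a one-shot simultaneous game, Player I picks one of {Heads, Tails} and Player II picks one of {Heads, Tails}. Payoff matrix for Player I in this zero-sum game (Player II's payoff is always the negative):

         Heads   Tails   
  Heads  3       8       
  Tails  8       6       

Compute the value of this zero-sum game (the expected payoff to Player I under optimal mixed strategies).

In a mixed equilibrium Player I is indifferent between Heads and Tails; this condition fixes q.
  Player I's expected payoff from Heads: q·3 + (1−q)·8 = -5q + 8
  Player I's expected payoff from Tails: q·8 + (1−q)·6 = 2q + 6
  -5q + 8 = 2q + 6  ⇒  -7q = -2  ⇒  q = 2/7.
The value is Player I's expected payoff against this mix (using Heads): (2/7)·3 + (5/7)·8 = 46/7.

v = 46/7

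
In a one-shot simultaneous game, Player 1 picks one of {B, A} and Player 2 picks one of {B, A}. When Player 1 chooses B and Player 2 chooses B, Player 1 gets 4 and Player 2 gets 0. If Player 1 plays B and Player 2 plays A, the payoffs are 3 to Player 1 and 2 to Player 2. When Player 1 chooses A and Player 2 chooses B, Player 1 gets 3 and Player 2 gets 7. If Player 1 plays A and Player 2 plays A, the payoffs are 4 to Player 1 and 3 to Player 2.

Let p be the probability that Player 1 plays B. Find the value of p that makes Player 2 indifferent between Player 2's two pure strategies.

For Player 2 to be willing to mix, Player 2 must be indifferent between B and A, which pins down Player 1's mix.
  Player 2's expected payoff from B: p·0 + (1−p)·7 = -7p + 7
  Player 2's expected payoff from A: p·2 + (1−p)·3 = -p + 3
  -7p + 7 = -p + 3  ⇒  -6p = -4  ⇒  p = 2/3.

p = 2/3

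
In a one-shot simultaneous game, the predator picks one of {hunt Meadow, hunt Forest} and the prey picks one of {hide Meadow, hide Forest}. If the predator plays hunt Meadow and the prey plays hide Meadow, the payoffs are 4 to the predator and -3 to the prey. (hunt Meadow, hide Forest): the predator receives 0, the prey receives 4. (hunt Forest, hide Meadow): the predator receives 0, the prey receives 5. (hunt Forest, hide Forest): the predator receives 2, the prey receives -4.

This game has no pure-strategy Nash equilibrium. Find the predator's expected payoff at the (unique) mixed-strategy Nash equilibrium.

4/3

The prey's mix must leave the predator indifferent between hunt Meadow and hunt Forest.
  the predator's payoff from hunt Meadow: q·4 + (1−q)·0 = 4q
  the predator's payoff from hunt Forest: q·0 + (1−q)·2 = -2q + 2
  4q = -2q + 2  ⇒  6q = 2  ⇒  q = 1/3.
At equilibrium the predator is indifferent across rows, so the predator's payoff equals the payoff from hunt Meadow: (1/3)·4 + (2/3)·0 = 4/3.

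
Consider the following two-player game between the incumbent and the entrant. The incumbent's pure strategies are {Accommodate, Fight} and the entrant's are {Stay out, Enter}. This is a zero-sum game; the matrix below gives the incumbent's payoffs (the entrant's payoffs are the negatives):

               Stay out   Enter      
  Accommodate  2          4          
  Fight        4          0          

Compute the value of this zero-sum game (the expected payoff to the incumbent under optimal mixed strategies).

The incumbent's indifference between Accommodate and Fight determines the entrant's mixing probability q:
  the incumbent's payoff from Accommodate: q·2 + (1−q)·4 = -2q + 4
  the incumbent's payoff from Fight: q·4 + (1−q)·0 = 4q
  -2q + 4 = 4q  ⇒  -6q = -4  ⇒  q = 2/3.
The value is the incumbent's expected payoff against this mix (using Accommodate): (2/3)·2 + (1/3)·4 = 8/3.

v = 8/3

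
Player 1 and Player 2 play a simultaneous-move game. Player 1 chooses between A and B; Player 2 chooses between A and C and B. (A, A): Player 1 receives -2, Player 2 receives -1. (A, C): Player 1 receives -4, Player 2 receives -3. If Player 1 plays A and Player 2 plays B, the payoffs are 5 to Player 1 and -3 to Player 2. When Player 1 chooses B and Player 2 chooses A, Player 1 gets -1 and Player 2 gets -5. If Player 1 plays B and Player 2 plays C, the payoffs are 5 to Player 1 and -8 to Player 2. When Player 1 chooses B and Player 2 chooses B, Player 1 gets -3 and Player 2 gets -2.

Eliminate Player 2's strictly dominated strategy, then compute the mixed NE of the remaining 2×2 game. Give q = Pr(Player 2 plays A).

q = 8/9

Player 2's strategy C is strictly dominated by A: -1 > -3 and -5 > -8. Eliminate C.
Set Player 1's expected payoff from A equal to that from B:
  Player 1's payoff to A: q·(-2) + (1−q)·5 = -7q + 5
  Player 1's payoff to B: q·(-1) + (1−q)·(-3) = 2q - 3
  -7q + 5 = 2q - 3  ⇒  -9q = -8  ⇒  q = 8/9.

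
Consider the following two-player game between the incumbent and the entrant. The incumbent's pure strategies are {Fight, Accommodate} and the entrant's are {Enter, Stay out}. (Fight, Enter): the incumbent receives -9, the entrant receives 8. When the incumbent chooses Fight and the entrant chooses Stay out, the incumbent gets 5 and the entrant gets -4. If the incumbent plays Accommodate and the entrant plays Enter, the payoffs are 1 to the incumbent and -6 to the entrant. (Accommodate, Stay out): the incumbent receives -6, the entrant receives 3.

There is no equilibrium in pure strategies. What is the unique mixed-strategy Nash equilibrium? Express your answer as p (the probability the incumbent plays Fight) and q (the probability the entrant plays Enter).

p = 3/7, q = 11/21

The entrant's indifference between Enter and Stay out determines the incumbent's mixing probability p:
  the entrant's payoff to Enter: p·8 + (1−p)·(-6) = 14p - 6
  the entrant's payoff to Stay out: p·(-4) + (1−p)·3 = -7p + 3
  14p - 6 = -7p + 3  ⇒  21p = 9  ⇒  p = 3/7.
For the incumbent to be willing to mix, the incumbent must be indifferent between Fight and Accommodate, which pins down the entrant's mix.
  the incumbent's payoff to Fight: q·(-9) + (1−q)·5 = -14q + 5
  the incumbent's payoff to Accommodate: q·1 + (1−q)·(-6) = 7q - 6
  -14q + 5 = 7q - 6  ⇒  -21q = -11  ⇒  q = 11/21.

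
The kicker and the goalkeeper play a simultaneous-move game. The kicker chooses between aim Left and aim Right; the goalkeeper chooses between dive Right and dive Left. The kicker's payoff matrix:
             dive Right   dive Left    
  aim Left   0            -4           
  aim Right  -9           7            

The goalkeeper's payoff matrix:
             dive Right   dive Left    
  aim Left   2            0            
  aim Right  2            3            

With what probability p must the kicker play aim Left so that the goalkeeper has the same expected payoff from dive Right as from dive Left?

In a mixed equilibrium the goalkeeper is indifferent between dive Right and dive Left; this condition fixes p.
  the goalkeeper's payoff to dive Right: p·2 + (1−p)·2 = 2
  the goalkeeper's payoff to dive Left: p·0 + (1−p)·3 = -3p + 3
  2 = -3p + 3  ⇒  3p = 1  ⇒  p = 1/3.

p = 1/3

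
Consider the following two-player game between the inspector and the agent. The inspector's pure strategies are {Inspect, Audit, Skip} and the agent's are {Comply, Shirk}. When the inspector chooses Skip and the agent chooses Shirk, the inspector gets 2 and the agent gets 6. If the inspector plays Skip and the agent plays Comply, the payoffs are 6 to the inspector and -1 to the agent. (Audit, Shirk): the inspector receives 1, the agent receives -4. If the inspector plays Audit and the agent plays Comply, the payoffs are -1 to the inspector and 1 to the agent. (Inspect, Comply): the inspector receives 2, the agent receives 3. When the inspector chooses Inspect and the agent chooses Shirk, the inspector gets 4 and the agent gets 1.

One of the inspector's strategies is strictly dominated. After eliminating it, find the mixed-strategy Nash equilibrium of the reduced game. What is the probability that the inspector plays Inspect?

The inspector's strategy Audit is strictly dominated by Inspect: 2 > -1 and 4 > 1. Eliminate Audit.
The inspector's mix must leave the agent indifferent between Comply and Shirk.
  the agent's payoff from Comply: p·3 + (1−p)·(-1) = 4p - 1
  the agent's payoff from Shirk: p·1 + (1−p)·6 = -5p + 6
  4p - 1 = -5p + 6  ⇒  9p = 7  ⇒  p = 7/9.

p = 7/9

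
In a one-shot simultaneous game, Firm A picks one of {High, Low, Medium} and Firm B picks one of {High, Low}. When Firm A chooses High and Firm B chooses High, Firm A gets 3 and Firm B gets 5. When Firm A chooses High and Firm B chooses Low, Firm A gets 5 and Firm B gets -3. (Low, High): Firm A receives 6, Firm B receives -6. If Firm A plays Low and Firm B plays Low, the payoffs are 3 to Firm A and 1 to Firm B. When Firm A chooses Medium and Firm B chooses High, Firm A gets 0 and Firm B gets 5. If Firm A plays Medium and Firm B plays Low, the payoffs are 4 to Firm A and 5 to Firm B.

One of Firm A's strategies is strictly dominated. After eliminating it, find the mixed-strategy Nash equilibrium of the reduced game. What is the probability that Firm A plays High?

Firm A's strategy Medium is strictly dominated by High: 3 > 0 and 5 > 4. Eliminate Medium.
For Firm B to be willing to mix, Firm B must be indifferent between High and Low, which pins down Firm A's mix.
  Firm B's payoff from High: p·5 + (1−p)·(-6) = 11p - 6
  Firm B's payoff from Low: p·(-3) + (1−p)·1 = -4p + 1
  11p - 6 = -4p + 1  ⇒  15p = 7  ⇒  p = 7/15.

p = 7/15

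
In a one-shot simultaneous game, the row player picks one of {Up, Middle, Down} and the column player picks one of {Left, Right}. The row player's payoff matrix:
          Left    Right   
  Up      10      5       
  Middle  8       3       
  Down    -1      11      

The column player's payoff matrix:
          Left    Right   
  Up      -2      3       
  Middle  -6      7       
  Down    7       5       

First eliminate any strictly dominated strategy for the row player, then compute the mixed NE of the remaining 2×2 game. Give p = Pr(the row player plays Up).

p = 2/7

The row player's strategy Middle is strictly dominated by Up: 10 > 8 and 5 > 3. Eliminate Middle.
The column player's indifference between Left and Right determines the row player's mixing probability p:
  the column player's payoff to Left: p·(-2) + (1−p)·7 = -9p + 7
  the column player's payoff to Right: p·3 + (1−p)·5 = -2p + 5
  -9p + 7 = -2p + 5  ⇒  -7p = -2  ⇒  p = 2/7.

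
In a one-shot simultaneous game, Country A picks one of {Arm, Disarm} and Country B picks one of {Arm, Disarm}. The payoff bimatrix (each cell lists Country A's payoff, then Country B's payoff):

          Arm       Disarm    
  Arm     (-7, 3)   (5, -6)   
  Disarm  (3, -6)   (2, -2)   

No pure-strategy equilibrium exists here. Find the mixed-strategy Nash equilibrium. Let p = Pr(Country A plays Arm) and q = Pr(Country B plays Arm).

p = 4/13, q = 3/13

For Country B to be willing to mix, Country B must be indifferent between Arm and Disarm, which pins down Country A's mix.
  Country B's expected payoff from Arm: p·3 + (1−p)·(-6) = 9p - 6
  Country B's expected payoff from Disarm: p·(-6) + (1−p)·(-2) = -4p - 2
  9p - 6 = -4p - 2  ⇒  13p = 4  ⇒  p = 4/13.
In a mixed equilibrium Country A is indifferent between Arm and Disarm; this condition fixes q.
  Country A's payoff from Arm: q·(-7) + (1−q)·5 = -12q + 5
  Country A's payoff from Disarm: q·3 + (1−q)·2 = q + 2
  -12q + 5 = q + 2  ⇒  -13q = -3  ⇒  q = 3/13.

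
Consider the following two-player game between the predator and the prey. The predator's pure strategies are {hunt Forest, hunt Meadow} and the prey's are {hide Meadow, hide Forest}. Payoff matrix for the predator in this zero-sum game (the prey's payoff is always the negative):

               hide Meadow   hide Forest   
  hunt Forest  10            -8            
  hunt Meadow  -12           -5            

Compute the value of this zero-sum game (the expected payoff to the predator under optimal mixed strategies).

For the predator to be willing to mix, the predator must be indifferent between hunt Forest and hunt Meadow, which pins down the prey's mix.
  the predator's expected payoff from hunt Forest: q·10 + (1−q)·(-8) = 18q - 8
  the predator's expected payoff from hunt Meadow: q·(-12) + (1−q)·(-5) = -7q - 5
  18q - 8 = -7q - 5  ⇒  25q = 3  ⇒  q = 3/25.
The value is the predator's expected payoff against this mix (using hunt Forest): (3/25)·10 + (22/25)·(-8) = -146/25.

v = -146/25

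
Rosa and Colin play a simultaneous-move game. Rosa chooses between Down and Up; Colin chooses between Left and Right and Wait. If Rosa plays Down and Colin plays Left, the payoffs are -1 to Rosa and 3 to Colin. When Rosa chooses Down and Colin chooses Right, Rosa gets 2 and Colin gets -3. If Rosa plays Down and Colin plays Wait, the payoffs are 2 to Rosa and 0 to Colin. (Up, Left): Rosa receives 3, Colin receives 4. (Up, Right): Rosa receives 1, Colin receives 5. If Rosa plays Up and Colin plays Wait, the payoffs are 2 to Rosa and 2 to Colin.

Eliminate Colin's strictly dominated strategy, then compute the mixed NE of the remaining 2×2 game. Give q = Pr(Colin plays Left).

q = 1/5

Colin's strategy Wait is strictly dominated by Left: 3 > 0 and 4 > 2. Eliminate Wait.
In a mixed equilibrium Rosa is indifferent between Down and Up; this condition fixes q.
  Rosa's expected payoff from Down: q·(-1) + (1−q)·2 = -3q + 2
  Rosa's expected payoff from Up: q·3 + (1−q)·1 = 2q + 1
  -3q + 2 = 2q + 1  ⇒  -5q = -1  ⇒  q = 1/5.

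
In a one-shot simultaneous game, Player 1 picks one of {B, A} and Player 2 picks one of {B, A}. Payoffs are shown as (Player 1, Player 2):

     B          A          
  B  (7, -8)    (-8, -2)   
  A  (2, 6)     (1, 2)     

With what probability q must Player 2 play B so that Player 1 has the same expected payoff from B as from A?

In a mixed equilibrium Player 1 is indifferent between B and A; this condition fixes q.
  Player 1's payoff from B: q·7 + (1−q)·(-8) = 15q - 8
  Player 1's payoff from A: q·2 + (1−q)·1 = q + 1
  15q - 8 = q + 1  ⇒  14q = 9  ⇒  q = 9/14.

q = 9/14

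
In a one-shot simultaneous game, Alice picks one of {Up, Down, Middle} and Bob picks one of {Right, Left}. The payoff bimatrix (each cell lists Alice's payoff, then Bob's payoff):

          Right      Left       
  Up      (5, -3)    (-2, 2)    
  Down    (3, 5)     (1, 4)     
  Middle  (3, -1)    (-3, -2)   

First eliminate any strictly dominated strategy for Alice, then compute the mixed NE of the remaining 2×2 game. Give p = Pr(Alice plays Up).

p = 1/6

Alice's strategy Middle is strictly dominated by Up: 5 > 3 and -2 > -3. Eliminate Middle.
In a mixed equilibrium Bob is indifferent between Right and Left; this condition fixes p.
  Bob's expected payoff from Right: p·(-3) + (1−p)·5 = -8p + 5
  Bob's expected payoff from Left: p·2 + (1−p)·4 = -2p + 4
  -8p + 5 = -2p + 4  ⇒  -6p = -1  ⇒  p = 1/6.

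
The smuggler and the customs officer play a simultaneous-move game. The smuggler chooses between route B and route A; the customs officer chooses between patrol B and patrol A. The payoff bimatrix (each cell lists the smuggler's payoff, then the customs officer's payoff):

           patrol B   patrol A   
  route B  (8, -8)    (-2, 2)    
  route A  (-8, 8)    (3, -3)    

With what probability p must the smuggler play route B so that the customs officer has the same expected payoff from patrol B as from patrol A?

For the customs officer to be willing to mix, the customs officer must be indifferent between patrol B and patrol A, which pins down the smuggler's mix.
  the customs officer's payoff from patrol B: p·(-8) + (1−p)·8 = -16p + 8
  the customs officer's payoff from patrol A: p·2 + (1−p)·(-3) = 5p - 3
  -16p + 8 = 5p - 3  ⇒  -21p = -11  ⇒  p = 11/21.

p = 11/21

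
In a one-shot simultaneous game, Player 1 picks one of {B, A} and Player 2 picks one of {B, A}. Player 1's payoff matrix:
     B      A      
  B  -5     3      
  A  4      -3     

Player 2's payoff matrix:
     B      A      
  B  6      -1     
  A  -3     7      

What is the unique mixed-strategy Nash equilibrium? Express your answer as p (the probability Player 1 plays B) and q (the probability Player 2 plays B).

p = 10/17, q = 2/5

For Player 2 to be willing to mix, Player 2 must be indifferent between B and A, which pins down Player 1's mix.
  Player 2's expected payoff from B: p·6 + (1−p)·(-3) = 9p - 3
  Player 2's expected payoff from A: p·(-1) + (1−p)·7 = -8p + 7
  9p - 3 = -8p + 7  ⇒  17p = 10  ⇒  p = 10/17.
For Player 1 to be willing to mix, Player 1 must be indifferent between B and A, which pins down Player 2's mix.
  Player 1's payoff to B: q·(-5) + (1−q)·3 = -8q + 3
  Player 1's payoff to A: q·4 + (1−q)·(-3) = 7q - 3
  -8q + 3 = 7q - 3  ⇒  -15q = -6  ⇒  q = 2/5.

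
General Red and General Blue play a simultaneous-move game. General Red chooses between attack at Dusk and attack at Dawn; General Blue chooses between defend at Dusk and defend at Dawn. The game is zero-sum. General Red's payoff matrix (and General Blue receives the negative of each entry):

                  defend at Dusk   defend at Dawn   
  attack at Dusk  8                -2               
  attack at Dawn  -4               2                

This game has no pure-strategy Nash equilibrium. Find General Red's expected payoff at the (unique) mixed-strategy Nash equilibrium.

1/2

General Blue's mix must leave General Red indifferent between attack at Dusk and attack at Dawn.
  General Red's expected payoff from attack at Dusk: q·8 + (1−q)·(-2) = 10q - 2
  General Red's expected payoff from attack at Dawn: q·(-4) + (1−q)·2 = -6q + 2
  10q - 2 = -6q + 2  ⇒  16q = 4  ⇒  q = 1/4.
At equilibrium General Red is indifferent across rows, so General Red's payoff equals the payoff from attack at Dusk: (1/4)·8 + (3/4)·(-2) = 1/2.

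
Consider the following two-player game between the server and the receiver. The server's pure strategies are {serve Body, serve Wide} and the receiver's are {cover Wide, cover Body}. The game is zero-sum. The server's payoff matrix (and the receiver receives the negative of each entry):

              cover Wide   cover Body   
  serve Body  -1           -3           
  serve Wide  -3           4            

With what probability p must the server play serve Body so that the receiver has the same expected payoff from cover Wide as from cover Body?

The server's mix must leave the receiver indifferent between cover Wide and cover Body.
  the receiver's expected payoff from cover Wide: p·1 + (1−p)·3 = -2p + 3
  the receiver's expected payoff from cover Body: p·3 + (1−p)·(-4) = 7p - 4
  -2p + 3 = 7p - 4  ⇒  -9p = -7  ⇒  p = 7/9.

p = 7/9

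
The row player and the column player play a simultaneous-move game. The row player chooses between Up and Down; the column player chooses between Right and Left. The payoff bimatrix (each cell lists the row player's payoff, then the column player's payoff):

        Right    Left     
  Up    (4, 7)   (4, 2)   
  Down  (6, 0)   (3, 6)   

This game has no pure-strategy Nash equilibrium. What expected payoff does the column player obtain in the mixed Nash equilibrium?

42/11

The row player's mix must leave the column player indifferent between Right and Left.
  the column player's expected payoff from Right: p·7 + (1−p)·0 = 7p
  the column player's expected payoff from Left: p·2 + (1−p)·6 = -4p + 6
  7p = -4p + 6  ⇒  11p = 6  ⇒  p = 6/11.
At equilibrium the column player is indifferent across columns, so the column player's payoff equals the payoff from Right: (6/11)·7 + (5/11)·0 = 42/11.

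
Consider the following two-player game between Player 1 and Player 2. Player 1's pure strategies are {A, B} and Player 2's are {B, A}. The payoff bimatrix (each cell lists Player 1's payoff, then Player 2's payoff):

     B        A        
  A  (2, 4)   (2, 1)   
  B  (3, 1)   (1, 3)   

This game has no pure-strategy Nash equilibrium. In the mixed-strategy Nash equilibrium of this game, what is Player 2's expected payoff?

Player 2's indifference between B and A determines Player 1's mixing probability p:
  Player 2's expected payoff from B: p·4 + (1−p)·1 = 3p + 1
  Player 2's expected payoff from A: p·1 + (1−p)·3 = -2p + 3
  3p + 1 = -2p + 3  ⇒  5p = 2  ⇒  p = 2/5.
At equilibrium Player 2 is indifferent across columns, so Player 2's payoff equals the payoff from B: (2/5)·4 + (3/5)·1 = 11/5.

11/5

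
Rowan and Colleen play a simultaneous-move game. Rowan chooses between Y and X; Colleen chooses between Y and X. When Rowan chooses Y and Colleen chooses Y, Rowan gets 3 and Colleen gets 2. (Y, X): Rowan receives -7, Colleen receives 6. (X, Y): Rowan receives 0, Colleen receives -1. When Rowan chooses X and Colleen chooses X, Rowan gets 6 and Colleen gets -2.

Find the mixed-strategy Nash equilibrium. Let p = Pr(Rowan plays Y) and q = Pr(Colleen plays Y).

For Colleen to be willing to mix, Colleen must be indifferent between Y and X, which pins down Rowan's mix.
  Colleen's payoff to Y: p·2 + (1−p)·(-1) = 3p - 1
  Colleen's payoff to X: p·6 + (1−p)·(-2) = 8p - 2
  3p - 1 = 8p - 2  ⇒  -5p = -1  ⇒  p = 1/5.
For Rowan to be willing to mix, Rowan must be indifferent between Y and X, which pins down Colleen's mix.
  Rowan's expected payoff from Y: q·3 + (1−q)·(-7) = 10q - 7
  Rowan's expected payoff from X: q·0 + (1−q)·6 = -6q + 6
  10q - 7 = -6q + 6  ⇒  16q = 13  ⇒  q = 13/16.

p = 1/5, q = 13/16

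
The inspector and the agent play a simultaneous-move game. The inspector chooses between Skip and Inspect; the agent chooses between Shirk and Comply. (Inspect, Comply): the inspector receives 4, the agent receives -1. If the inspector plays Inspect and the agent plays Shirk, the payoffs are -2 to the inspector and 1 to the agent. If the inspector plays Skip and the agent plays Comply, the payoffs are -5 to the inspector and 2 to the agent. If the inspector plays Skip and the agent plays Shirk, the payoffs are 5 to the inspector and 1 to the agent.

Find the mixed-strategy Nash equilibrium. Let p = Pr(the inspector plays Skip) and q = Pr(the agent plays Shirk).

p = 2/3, q = 9/16

The agent's indifference between Shirk and Comply determines the inspector's mixing probability p:
  the agent's payoff from Shirk: p·1 + (1−p)·1 = 1
  the agent's payoff from Comply: p·2 + (1−p)·(-1) = 3p - 1
  1 = 3p - 1  ⇒  -3p = -2  ⇒  p = 2/3.
The agent's mix must leave the inspector indifferent between Skip and Inspect.
  the inspector's expected payoff from Skip: q·5 + (1−q)·(-5) = 10q - 5
  the inspector's expected payoff from Inspect: q·(-2) + (1−q)·4 = -6q + 4
  10q - 5 = -6q + 4  ⇒  16q = 9  ⇒  q = 9/16.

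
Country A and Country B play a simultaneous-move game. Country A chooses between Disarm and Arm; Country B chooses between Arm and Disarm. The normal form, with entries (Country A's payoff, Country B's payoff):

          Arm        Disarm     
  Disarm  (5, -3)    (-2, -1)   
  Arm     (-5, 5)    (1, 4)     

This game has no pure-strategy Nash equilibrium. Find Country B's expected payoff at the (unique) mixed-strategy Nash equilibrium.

7/3

Set Country B's expected payoff from Arm equal to that from Disarm:
  Country B's expected payoff from Arm: p·(-3) + (1−p)·5 = -8p + 5
  Country B's expected payoff from Disarm: p·(-1) + (1−p)·4 = -5p + 4
  -8p + 5 = -5p + 4  ⇒  -3p = -1  ⇒  p = 1/3.
At equilibrium Country B is indifferent across columns, so Country B's payoff equals the payoff from Arm: (1/3)·(-3) + (2/3)·5 = 7/3.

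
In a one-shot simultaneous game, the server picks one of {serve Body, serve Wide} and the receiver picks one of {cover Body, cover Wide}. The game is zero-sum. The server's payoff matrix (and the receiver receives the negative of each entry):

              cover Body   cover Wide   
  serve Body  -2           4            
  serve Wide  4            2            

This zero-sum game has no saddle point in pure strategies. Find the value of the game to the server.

v = 5/2

For the server to be willing to mix, the server must be indifferent between serve Body and serve Wide, which pins down the receiver's mix.
  the server's payoff to serve Body: q·(-2) + (1−q)·4 = -6q + 4
  the server's payoff to serve Wide: q·4 + (1−q)·2 = 2q + 2
  -6q + 4 = 2q + 2  ⇒  -8q = -2  ⇒  q = 1/4.
The value is the server's expected payoff against this mix (using serve Body): (1/4)·(-2) + (3/4)·4 = 5/2.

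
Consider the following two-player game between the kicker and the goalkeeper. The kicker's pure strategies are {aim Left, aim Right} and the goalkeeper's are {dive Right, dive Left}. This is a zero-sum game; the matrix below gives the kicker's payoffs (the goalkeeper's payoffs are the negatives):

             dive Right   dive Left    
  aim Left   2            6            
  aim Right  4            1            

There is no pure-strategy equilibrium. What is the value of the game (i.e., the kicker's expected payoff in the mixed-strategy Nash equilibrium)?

In a mixed equilibrium the kicker is indifferent between aim Left and aim Right; this condition fixes q.
  the kicker's payoff from aim Left: q·2 + (1−q)·6 = -4q + 6
  the kicker's payoff from aim Right: q·4 + (1−q)·1 = 3q + 1
  -4q + 6 = 3q + 1  ⇒  -7q = -5  ⇒  q = 5/7.
The value is the kicker's expected payoff against this mix (using aim Left): (5/7)·2 + (2/7)·6 = 22/7.

v = 22/7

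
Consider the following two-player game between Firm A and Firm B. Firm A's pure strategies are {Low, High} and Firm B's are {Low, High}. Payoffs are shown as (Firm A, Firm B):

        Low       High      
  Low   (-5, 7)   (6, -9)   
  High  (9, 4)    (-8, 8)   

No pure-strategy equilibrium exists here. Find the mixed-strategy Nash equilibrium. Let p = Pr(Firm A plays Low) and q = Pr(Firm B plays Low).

For Firm B to be willing to mix, Firm B must be indifferent between Low and High, which pins down Firm A's mix.
  Firm B's expected payoff from Low: p·7 + (1−p)·4 = 3p + 4
  Firm B's expected payoff from High: p·(-9) + (1−p)·8 = -17p + 8
  3p + 4 = -17p + 8  ⇒  20p = 4  ⇒  p = 1/5.
In a mixed equilibrium Firm A is indifferent between Low and High; this condition fixes q.
  Firm A's payoff to Low: q·(-5) + (1−q)·6 = -11q + 6
  Firm A's payoff to High: q·9 + (1−q)·(-8) = 17q - 8
  -11q + 6 = 17q - 8  ⇒  -28q = -14  ⇒  q = 1/2.

p = 1/5, q = 1/2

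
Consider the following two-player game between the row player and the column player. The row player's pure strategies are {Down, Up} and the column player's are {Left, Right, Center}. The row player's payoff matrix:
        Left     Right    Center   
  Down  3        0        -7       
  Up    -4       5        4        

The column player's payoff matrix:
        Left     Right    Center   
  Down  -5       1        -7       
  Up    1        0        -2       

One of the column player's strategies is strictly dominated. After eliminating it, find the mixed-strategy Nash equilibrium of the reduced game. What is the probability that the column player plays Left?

q = 5/12

The column player's strategy Center is strictly dominated by Left: -5 > -7 and 1 > -2. Eliminate Center.
Set the row player's expected payoff from Down equal to that from Up:
  the row player's expected payoff from Down: q·3 + (1−q)·0 = 3q
  the row player's expected payoff from Up: q·(-4) + (1−q)·5 = -9q + 5
  3q = -9q + 5  ⇒  12q = 5  ⇒  q = 5/12.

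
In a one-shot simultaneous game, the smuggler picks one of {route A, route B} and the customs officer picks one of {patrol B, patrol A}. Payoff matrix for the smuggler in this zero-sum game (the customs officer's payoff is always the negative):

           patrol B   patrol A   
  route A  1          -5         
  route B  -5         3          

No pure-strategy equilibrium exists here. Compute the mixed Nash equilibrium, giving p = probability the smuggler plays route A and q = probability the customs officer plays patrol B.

p = 4/7, q = 4/7

The smuggler's mix must leave the customs officer indifferent between patrol B and patrol A.
  the customs officer's expected payoff from patrol B: p·(-1) + (1−p)·5 = -6p + 5
  the customs officer's expected payoff from patrol A: p·5 + (1−p)·(-3) = 8p - 3
  -6p + 5 = 8p - 3  ⇒  -14p = -8  ⇒  p = 4/7.
The customs officer's mix must leave the smuggler indifferent between route A and route B.
  the smuggler's expected payoff from route A: q·1 + (1−q)·(-5) = 6q - 5
  the smuggler's expected payoff from route B: q·(-5) + (1−q)·3 = -8q + 3
  6q - 5 = -8q + 3  ⇒  14q = 8  ⇒  q = 4/7.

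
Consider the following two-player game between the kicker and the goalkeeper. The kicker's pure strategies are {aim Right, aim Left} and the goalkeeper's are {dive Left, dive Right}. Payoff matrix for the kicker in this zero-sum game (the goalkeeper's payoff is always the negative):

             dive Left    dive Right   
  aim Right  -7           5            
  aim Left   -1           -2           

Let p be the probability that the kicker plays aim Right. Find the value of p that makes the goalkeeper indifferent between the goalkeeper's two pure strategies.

The kicker's mix must leave the goalkeeper indifferent between dive Left and dive Right.
  the goalkeeper's payoff to dive Left: p·7 + (1−p)·1 = 6p + 1
  the goalkeeper's payoff to dive Right: p·(-5) + (1−p)·2 = -7p + 2
  6p + 1 = -7p + 2  ⇒  13p = 1  ⇒  p = 1/13.

p = 1/13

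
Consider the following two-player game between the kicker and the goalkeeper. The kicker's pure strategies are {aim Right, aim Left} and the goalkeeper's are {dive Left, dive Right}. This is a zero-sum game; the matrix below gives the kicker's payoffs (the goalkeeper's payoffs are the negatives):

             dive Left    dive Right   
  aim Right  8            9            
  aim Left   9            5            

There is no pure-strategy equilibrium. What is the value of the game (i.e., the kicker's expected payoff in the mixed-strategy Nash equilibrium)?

v = 41/5

For the kicker to be willing to mix, the kicker must be indifferent between aim Right and aim Left, which pins down the goalkeeper's mix.
  the kicker's expected payoff from aim Right: q·8 + (1−q)·9 = -q + 9
  the kicker's expected payoff from aim Left: q·9 + (1−q)·5 = 4q + 5
  -q + 9 = 4q + 5  ⇒  -5q = -4  ⇒  q = 4/5.
The value is the kicker's expected payoff against this mix (using aim Right): (4/5)·8 + (1/5)·9 = 41/5.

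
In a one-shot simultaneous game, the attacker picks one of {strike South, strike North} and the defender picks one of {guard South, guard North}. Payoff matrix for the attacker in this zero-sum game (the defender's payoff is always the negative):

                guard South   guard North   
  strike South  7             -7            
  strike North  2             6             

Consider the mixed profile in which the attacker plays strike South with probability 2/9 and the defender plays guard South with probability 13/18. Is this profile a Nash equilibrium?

Yes

Check the defender's indifference given the attacker's mix p = 2/9:
  payoff from guard South = -28/9; payoff from guard North = -28/9 — equal.
Check the attacker's indifference given the defender's mix q = 13/18:
  payoff from strike South = 28/9; payoff from strike North = 28/9 — equal.
Both players are indifferent, so neither can profitably deviate.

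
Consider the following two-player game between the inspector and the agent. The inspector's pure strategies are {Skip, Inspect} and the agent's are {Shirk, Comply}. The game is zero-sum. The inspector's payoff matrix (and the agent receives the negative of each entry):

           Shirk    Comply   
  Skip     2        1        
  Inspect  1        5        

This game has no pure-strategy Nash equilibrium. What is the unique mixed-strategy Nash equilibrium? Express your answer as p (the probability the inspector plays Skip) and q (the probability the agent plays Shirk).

For the agent to be willing to mix, the agent must be indifferent between Shirk and Comply, which pins down the inspector's mix.
  the agent's expected payoff from Shirk: p·(-2) + (1−p)·(-1) = -p - 1
  the agent's expected payoff from Comply: p·(-1) + (1−p)·(-5) = 4p - 5
  -p - 1 = 4p - 5  ⇒  -5p = -4  ⇒  p = 4/5.
Set the inspector's expected payoff from Skip equal to that from Inspect:
  the inspector's expected payoff from Skip: q·2 + (1−q)·1 = q + 1
  the inspector's expected payoff from Inspect: q·1 + (1−q)·5 = -4q + 5
  q + 1 = -4q + 5  ⇒  5q = 4  ⇒  q = 4/5.

p = 4/5, q = 4/5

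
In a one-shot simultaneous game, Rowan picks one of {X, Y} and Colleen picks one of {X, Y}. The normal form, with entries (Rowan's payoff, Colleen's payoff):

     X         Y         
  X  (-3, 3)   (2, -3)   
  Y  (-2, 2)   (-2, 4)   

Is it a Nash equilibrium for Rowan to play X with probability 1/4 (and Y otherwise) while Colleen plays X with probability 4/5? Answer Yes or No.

Yes

Check Colleen's indifference given Rowan's mix p = 1/4:
  payoff from X = 9/4; payoff from Y = 9/4 — equal.
Check Rowan's indifference given Colleen's mix q = 4/5:
  payoff from X = -2; payoff from Y = -2 — equal.
Both players are indifferent, so neither can profitably deviate.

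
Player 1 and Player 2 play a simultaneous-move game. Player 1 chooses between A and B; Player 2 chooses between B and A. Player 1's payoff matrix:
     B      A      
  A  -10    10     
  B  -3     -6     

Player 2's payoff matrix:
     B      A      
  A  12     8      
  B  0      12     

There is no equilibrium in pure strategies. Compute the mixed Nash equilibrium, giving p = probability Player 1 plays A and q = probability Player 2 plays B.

Player 2's indifference between B and A determines Player 1's mixing probability p:
  Player 2's payoff to B: p·12 + (1−p)·0 = 12p
  Player 2's payoff to A: p·8 + (1−p)·12 = -4p + 12
  12p = -4p + 12  ⇒  16p = 12  ⇒  p = 3/4.
Set Player 1's expected payoff from A equal to that from B:
  Player 1's payoff from A: q·(-10) + (1−q)·10 = -20q + 10
  Player 1's payoff from B: q·(-3) + (1−q)·(-6) = 3q - 6
  -20q + 10 = 3q - 6  ⇒  -23q = -16  ⇒  q = 16/23.

p = 3/4, q = 16/23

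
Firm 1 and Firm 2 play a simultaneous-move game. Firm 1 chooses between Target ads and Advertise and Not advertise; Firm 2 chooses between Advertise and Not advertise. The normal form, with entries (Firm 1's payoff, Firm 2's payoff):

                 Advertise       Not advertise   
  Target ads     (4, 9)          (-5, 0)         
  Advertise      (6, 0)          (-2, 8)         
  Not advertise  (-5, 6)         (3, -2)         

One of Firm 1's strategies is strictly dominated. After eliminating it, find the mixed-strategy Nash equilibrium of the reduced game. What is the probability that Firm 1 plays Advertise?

p = 1/2

Firm 1's strategy Target ads is strictly dominated by Advertise: 6 > 4 and -2 > -5. Eliminate Target ads.
Firm 2's indifference between Advertise and Not advertise determines Firm 1's mixing probability p:
  Firm 2's payoff from Advertise: p·0 + (1−p)·6 = -6p + 6
  Firm 2's payoff from Not advertise: p·8 + (1−p)·(-2) = 10p - 2
  -6p + 6 = 10p - 2  ⇒  -16p = -8  ⇒  p = 1/2.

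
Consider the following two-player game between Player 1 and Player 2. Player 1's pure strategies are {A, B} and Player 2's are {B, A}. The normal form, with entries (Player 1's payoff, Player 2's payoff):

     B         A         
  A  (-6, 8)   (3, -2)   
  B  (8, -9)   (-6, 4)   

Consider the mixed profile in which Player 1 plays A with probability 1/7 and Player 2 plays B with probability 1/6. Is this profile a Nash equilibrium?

No

Given Player 1's mix p = 1/7, Player 2's payoff from B is -46/7 but from A is 22/7. Player 2 strictly prefers A, so Player 2 would not mix.
So the proposed profile is not a Nash equilibrium.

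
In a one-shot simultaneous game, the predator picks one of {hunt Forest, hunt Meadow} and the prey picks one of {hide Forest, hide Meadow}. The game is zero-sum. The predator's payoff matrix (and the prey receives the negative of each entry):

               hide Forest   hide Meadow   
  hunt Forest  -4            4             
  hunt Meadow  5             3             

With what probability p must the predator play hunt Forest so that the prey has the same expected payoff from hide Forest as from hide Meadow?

For the prey to be willing to mix, the prey must be indifferent between hide Forest and hide Meadow, which pins down the predator's mix.
  the prey's payoff to hide Forest: p·4 + (1−p)·(-5) = 9p - 5
  the prey's payoff to hide Meadow: p·(-4) + (1−p)·(-3) = -p - 3
  9p - 5 = -p - 3  ⇒  10p = 2  ⇒  p = 1/5.

p = 1/5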